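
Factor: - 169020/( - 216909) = 60/77 = 2^2*3^1*5^1*7^(- 1 )*11^( - 1 )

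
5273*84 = 442932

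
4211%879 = 695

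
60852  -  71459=-10607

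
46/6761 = 46/6761=0.01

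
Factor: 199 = 199^1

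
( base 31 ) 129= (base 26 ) 1di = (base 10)1032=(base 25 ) 1g7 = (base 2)10000001000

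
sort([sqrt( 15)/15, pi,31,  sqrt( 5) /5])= [sqrt( 15)/15,sqrt( 5)/5,pi, 31]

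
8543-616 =7927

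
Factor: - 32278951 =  - 32278951^1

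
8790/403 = 21 + 327/403=21.81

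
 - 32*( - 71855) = 2299360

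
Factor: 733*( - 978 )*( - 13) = 9319362 = 2^1*3^1*13^1*163^1*733^1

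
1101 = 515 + 586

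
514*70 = 35980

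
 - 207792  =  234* ( - 888 )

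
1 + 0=1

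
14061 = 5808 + 8253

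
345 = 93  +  252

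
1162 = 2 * 581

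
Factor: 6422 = 2^1*13^2*19^1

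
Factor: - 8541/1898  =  - 9/2 = - 2^( - 1 )*3^2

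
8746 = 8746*1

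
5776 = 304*19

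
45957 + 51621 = 97578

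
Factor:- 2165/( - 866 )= 2^( - 1 )*5^1 = 5/2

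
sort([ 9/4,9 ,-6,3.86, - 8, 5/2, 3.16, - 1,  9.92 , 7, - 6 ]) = [  -  8  , - 6 ,  -  6, - 1,  9/4, 5/2, 3.16 , 3.86,7, 9, 9.92]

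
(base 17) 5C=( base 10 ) 97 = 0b1100001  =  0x61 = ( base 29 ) 3a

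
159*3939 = 626301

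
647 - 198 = 449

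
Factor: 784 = 2^4*7^2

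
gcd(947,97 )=1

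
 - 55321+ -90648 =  - 145969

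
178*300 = 53400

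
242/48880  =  121/24440 = 0.00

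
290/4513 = 290/4513 = 0.06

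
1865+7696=9561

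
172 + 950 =1122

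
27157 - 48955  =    -  21798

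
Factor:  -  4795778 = -2^1*13^1*139^1*1327^1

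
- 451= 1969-2420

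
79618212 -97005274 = -17387062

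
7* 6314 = 44198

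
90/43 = 90/43 = 2.09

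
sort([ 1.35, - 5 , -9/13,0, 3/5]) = [ - 5,-9/13, 0,3/5,1.35]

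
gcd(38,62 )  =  2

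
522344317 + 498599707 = 1020944024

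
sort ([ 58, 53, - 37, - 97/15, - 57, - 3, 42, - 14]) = [ - 57, -37, - 14, - 97/15, - 3, 42,  53, 58]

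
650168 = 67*9704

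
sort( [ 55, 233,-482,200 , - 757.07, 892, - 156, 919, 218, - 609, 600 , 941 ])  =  [ - 757.07, - 609, - 482 ,  -  156, 55 , 200, 218,233  ,  600, 892, 919, 941 ] 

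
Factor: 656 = 2^4*41^1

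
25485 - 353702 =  - 328217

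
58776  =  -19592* ( - 3) 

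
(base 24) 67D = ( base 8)7065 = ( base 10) 3637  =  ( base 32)3HL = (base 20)91h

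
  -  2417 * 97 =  - 234449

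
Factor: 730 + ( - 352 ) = 2^1 * 3^3*7^1 = 378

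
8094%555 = 324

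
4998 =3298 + 1700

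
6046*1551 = 9377346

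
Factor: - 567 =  - 3^4*7^1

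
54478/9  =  6053 + 1/9 = 6053.11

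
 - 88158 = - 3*29386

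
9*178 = 1602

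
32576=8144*4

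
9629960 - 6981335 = 2648625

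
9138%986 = 264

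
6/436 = 3/218 = 0.01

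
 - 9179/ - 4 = 9179/4 = 2294.75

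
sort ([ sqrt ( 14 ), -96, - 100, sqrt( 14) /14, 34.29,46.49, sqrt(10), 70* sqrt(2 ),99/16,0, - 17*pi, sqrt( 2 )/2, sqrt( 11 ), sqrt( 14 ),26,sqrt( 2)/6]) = [ - 100, - 96 , - 17*pi,0, sqrt( 2 ) /6, sqrt( 14 )/14,  sqrt( 2 )/2,sqrt ( 10 ),sqrt( 11),sqrt( 14), sqrt( 14),99/16, 26, 34.29, 46.49,70*sqrt( 2 ) ]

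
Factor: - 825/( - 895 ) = 165/179 = 3^1 * 5^1 * 11^1 * 179^( - 1 )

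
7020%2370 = 2280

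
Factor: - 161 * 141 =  - 3^1*7^1*23^1 * 47^1 =-22701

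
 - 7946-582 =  - 8528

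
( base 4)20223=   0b1000101011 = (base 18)1cf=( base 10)555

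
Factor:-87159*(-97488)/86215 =8496956592/86215  =  2^4*3^3 * 5^ ( -1)*17^1 * 43^( - 1)*401^( - 1)*677^1*1709^1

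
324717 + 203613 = 528330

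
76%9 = 4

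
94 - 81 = 13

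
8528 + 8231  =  16759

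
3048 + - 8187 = -5139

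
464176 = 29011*16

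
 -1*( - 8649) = 8649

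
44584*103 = 4592152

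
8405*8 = 67240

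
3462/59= 58 + 40/59 = 58.68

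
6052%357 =340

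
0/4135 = 0 = 0.00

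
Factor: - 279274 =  -2^1*47^1*2971^1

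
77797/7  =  11113 + 6/7 = 11113.86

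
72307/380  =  72307/380 = 190.28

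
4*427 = 1708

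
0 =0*93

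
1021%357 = 307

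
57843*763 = 44134209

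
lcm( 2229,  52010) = 156030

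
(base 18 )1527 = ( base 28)9fj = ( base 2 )1110101000111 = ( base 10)7495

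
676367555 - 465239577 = 211127978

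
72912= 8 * 9114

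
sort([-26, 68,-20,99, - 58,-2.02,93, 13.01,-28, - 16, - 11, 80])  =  [- 58, - 28 , - 26,-20,-16, - 11  , - 2.02,  13.01,68,80,93, 99]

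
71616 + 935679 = 1007295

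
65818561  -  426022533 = -360203972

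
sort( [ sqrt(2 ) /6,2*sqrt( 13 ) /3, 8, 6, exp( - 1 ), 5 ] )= [sqrt ( 2 ) /6,exp( - 1), 2*sqrt(13) /3, 5, 6,8]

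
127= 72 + 55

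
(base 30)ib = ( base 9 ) 672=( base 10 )551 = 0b1000100111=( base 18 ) 1cb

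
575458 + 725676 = 1301134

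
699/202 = 3  +  93/202 = 3.46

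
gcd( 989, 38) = 1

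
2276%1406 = 870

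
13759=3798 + 9961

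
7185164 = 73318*98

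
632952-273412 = 359540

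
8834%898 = 752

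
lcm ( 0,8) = 0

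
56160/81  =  693 +1/3 = 693.33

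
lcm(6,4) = 12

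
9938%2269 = 862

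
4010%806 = 786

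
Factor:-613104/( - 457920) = 241/180  =  2^( - 2) * 3^( - 2)*5^( - 1 )*241^1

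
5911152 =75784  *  78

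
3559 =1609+1950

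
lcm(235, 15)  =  705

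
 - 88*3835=-337480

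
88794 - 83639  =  5155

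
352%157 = 38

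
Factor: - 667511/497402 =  - 2^( - 1)*13^1 * 51347^1 * 248701^( - 1 ) 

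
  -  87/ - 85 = 1+2/85= 1.02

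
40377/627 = 13459/209 = 64.40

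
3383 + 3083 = 6466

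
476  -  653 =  - 177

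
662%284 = 94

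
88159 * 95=8375105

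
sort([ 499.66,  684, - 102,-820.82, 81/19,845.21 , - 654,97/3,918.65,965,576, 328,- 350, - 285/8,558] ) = [ - 820.82, - 654,-350, - 102, - 285/8,81/19, 97/3 , 328,  499.66,558,  576 , 684,845.21,  918.65,965] 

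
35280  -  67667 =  - 32387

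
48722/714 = 68 + 5/21 = 68.24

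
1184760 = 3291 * 360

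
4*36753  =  147012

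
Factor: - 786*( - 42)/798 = 786/19 =2^1 *3^1*19^( - 1 )*131^1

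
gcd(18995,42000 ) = 5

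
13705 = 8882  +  4823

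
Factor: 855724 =2^2*31^1 * 67^1*103^1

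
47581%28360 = 19221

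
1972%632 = 76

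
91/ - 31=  - 91/31 = - 2.94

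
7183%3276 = 631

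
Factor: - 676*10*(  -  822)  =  5556720 = 2^4*3^1*5^1 * 13^2*137^1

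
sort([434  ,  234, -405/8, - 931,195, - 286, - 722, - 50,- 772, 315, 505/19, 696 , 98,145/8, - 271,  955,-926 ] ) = [-931, - 926, - 772, - 722, - 286, - 271, - 405/8, - 50 , 145/8 , 505/19, 98, 195,234,  315, 434, 696, 955] 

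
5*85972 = 429860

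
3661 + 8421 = 12082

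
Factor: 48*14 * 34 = 2^6 *3^1 * 7^1 * 17^1 = 22848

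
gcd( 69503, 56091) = 7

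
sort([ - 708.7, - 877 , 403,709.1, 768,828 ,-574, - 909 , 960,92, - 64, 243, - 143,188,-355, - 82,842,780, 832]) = [ - 909, - 877, - 708.7, - 574, - 355, - 143, - 82, - 64,92, 188,243,403, 709.1,  768,780, 828, 832,  842,960]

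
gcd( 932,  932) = 932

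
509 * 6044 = 3076396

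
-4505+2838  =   - 1667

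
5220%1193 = 448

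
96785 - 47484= 49301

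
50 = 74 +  - 24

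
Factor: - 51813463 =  - 13^1*41^2*2371^1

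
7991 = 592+7399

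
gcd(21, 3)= 3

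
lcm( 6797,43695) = 305865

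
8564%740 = 424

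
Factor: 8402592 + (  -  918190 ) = 2^1*3742201^1 = 7484402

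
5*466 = 2330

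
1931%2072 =1931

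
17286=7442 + 9844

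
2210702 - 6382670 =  - 4171968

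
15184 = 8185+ 6999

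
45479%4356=1919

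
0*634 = 0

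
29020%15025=13995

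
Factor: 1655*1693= 2801915 = 5^1 * 331^1*1693^1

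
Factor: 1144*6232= 2^6*11^1*13^1*19^1*41^1 = 7129408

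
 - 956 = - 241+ - 715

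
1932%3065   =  1932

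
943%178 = 53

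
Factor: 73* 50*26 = 2^2 * 5^2*13^1* 73^1 = 94900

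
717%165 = 57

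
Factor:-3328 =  - 2^8*13^1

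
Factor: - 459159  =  -3^1*41^1 * 3733^1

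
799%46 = 17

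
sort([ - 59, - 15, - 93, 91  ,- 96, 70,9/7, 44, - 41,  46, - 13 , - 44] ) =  [ - 96, - 93, - 59 , - 44, - 41 ,- 15, - 13,9/7, 44 , 46, 70, 91 ] 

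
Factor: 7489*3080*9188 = 2^5*5^1*7^1*11^1 * 2297^1*7489^1 = 211931510560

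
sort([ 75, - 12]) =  [ - 12, 75]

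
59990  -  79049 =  - 19059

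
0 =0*1424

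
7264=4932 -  - 2332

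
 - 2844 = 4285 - 7129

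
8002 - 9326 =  - 1324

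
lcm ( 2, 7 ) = 14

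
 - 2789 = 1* (-2789 )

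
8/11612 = 2/2903 = 0.00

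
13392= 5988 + 7404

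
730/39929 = 730/39929= 0.02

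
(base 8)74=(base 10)60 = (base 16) 3c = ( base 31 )1T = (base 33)1R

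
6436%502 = 412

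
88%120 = 88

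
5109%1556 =441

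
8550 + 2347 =10897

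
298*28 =8344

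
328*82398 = 27026544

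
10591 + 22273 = 32864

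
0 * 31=0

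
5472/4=1368= 1368.00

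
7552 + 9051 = 16603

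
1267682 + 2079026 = 3346708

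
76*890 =67640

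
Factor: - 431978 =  - 2^1 * 43^1*5023^1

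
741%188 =177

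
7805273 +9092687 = 16897960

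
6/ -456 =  - 1 + 75/76 = - 0.01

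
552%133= 20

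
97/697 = 97/697 = 0.14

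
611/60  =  611/60 = 10.18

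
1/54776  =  1/54776 = 0.00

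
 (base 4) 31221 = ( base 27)159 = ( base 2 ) 1101101001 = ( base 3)1012100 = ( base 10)873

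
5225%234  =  77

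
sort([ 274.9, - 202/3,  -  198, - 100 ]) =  [ - 198,-100, - 202/3, 274.9]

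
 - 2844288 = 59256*(  -  48 )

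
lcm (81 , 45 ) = 405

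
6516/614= 10 + 188/307= 10.61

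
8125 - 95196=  - 87071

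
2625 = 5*525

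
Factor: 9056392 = 2^3*227^1 *4987^1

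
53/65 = 53/65 = 0.82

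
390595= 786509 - 395914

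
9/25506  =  1/2834 = 0.00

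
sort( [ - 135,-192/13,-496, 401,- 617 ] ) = [ - 617, - 496,- 135,-192/13 , 401]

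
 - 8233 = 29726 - 37959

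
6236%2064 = 44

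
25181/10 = 25181/10=2518.10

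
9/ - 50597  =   - 1 + 50588/50597 = - 0.00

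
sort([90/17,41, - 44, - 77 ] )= [-77, - 44, 90/17 , 41 ] 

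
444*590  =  261960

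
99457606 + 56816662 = 156274268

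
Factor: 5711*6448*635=23383575280 = 2^4*5^1*13^1*31^1 * 127^1*5711^1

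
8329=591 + 7738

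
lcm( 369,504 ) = 20664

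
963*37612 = 36220356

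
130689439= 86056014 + 44633425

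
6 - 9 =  - 3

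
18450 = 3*6150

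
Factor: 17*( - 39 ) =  - 663 = - 3^1*13^1*17^1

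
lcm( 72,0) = 0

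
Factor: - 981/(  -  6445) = 3^2*5^( - 1)*109^1*1289^( - 1 ) 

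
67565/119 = 67565/119 = 567.77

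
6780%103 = 85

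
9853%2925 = 1078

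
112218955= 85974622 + 26244333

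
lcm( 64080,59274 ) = 2370960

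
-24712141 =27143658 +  - 51855799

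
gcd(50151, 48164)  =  1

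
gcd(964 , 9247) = 1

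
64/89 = 64/89 = 0.72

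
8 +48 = 56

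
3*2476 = 7428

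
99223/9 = 11024+7/9 = 11024.78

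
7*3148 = 22036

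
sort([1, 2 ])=[ 1, 2 ] 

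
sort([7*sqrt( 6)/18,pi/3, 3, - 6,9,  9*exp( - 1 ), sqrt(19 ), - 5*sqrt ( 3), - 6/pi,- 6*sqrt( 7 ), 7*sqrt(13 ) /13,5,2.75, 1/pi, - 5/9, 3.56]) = [ - 6*sqrt(7 ), - 5*sqrt(3 ), - 6, - 6/pi,  -  5/9, 1/pi,7*sqrt(6 )/18,pi/3, 7*sqrt (13)/13,2.75,3, 9*exp ( - 1 ), 3.56, sqrt ( 19), 5, 9 ]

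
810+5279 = 6089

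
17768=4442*4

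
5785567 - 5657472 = 128095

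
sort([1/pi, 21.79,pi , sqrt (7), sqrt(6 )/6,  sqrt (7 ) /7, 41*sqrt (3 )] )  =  [ 1/pi , sqrt (7 )/7, sqrt(6) /6,sqrt(7),pi, 21.79, 41*sqrt(3)]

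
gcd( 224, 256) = 32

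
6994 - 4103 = 2891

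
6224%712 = 528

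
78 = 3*26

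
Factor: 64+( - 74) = - 10=- 2^1 * 5^1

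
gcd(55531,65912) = 7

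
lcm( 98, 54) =2646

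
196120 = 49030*4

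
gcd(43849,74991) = 1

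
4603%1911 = 781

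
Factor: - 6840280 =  - 2^3 * 5^1*171007^1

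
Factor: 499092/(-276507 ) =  - 796/441=- 2^2 * 3^(-2 )*7^( - 2)*199^1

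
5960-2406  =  3554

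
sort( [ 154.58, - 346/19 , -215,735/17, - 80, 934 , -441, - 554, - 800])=[ -800, -554,-441, - 215, - 80,- 346/19,735/17,154.58,  934 ]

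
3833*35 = 134155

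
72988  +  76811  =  149799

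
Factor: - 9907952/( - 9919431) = 2^4*3^( - 2)*619247^1*1102159^ ( - 1 )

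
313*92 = 28796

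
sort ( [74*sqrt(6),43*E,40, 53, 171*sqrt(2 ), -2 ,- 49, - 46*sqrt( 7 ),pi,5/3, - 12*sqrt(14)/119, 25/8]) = [ - 46*sqrt( 7), - 49, -2,-12*sqrt(14)/119,5/3, 25/8, pi,40,53,43*E,74*sqrt(6 ),171*sqrt( 2)]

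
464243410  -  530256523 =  - 66013113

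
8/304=1/38 = 0.03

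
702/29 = 24 + 6/29  =  24.21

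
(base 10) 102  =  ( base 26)3O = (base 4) 1212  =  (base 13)7B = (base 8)146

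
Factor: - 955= - 5^1*191^1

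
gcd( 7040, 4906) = 22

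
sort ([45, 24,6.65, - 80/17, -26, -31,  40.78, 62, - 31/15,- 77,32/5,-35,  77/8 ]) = [-77, - 35,-31 , -26, - 80/17 , - 31/15,32/5,6.65,77/8,24, 40.78, 45,62 ] 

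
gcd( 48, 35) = 1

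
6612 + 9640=16252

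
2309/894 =2309/894 = 2.58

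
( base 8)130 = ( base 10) 88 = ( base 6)224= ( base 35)2I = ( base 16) 58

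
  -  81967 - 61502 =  - 143469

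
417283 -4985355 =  -4568072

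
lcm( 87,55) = 4785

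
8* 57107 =456856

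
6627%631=317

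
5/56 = 5/56 =0.09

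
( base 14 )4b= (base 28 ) 2B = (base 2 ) 1000011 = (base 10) 67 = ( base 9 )74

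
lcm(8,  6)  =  24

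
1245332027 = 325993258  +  919338769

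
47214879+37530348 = 84745227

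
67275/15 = 4485 = 4485.00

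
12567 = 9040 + 3527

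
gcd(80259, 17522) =1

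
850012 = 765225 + 84787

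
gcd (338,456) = 2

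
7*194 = 1358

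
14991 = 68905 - 53914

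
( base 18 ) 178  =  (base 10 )458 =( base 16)1CA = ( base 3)121222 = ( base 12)322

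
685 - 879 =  - 194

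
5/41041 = 5/41041 = 0.00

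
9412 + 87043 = 96455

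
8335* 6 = 50010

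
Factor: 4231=4231^1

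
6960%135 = 75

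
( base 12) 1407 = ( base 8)4407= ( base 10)2311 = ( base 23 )48B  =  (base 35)1V1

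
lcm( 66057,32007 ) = 3104679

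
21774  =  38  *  573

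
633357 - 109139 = 524218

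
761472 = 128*5949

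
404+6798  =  7202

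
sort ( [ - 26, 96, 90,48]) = [ - 26,48, 90, 96]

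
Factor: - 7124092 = -2^2*439^1*4057^1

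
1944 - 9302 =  - 7358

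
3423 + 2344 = 5767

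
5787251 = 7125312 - 1338061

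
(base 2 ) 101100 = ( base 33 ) 1b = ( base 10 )44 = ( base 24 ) 1k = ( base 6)112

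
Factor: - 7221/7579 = - 3^1 * 11^( - 1 ) * 13^ (-1) * 29^1 * 53^( - 1) * 83^1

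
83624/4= 20906 =20906.00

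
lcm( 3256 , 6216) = 68376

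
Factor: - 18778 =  - 2^1*41^1*229^1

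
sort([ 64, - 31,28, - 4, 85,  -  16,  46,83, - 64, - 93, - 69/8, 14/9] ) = [-93,-64, - 31, - 16, - 69/8,-4,14/9,28,46, 64,83,  85]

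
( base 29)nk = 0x2AF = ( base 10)687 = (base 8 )1257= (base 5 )10222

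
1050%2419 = 1050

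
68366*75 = 5127450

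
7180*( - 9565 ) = - 68676700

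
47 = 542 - 495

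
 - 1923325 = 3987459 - 5910784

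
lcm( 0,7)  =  0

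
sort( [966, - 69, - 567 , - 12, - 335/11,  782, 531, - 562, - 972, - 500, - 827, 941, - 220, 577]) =[ - 972,- 827, - 567, - 562,  -  500, - 220,-69 , - 335/11, - 12, 531, 577, 782, 941, 966] 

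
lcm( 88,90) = 3960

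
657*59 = 38763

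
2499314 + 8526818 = 11026132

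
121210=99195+22015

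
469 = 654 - 185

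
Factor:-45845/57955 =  - 53^1*67^ ( - 1 ) = - 53/67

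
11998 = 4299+7699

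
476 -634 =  - 158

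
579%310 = 269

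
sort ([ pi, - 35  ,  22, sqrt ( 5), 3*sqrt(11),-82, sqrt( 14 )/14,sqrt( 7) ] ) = [ - 82, - 35,sqrt( 14)/14, sqrt(5), sqrt( 7 ),pi,3* sqrt( 11),22]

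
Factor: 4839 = 3^1 * 1613^1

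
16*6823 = 109168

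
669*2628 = 1758132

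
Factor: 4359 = 3^1*1453^1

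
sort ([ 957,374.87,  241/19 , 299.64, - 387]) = [  -  387, 241/19,  299.64, 374.87, 957] 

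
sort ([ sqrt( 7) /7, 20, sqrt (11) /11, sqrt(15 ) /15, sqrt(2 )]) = [ sqrt(15)/15, sqrt ( 11 ) /11 , sqrt(7 ) /7, sqrt(2), 20]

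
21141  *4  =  84564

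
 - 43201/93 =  - 465 +44/93= -464.53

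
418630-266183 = 152447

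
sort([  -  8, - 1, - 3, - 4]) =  [-8, - 4 , - 3 , - 1]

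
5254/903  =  5+739/903= 5.82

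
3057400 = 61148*50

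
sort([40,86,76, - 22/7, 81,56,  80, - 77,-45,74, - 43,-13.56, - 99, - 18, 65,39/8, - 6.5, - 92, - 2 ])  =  [ - 99 , - 92,-77, - 45, - 43,-18 ,-13.56, - 6.5, - 22/7, - 2,39/8,40,56, 65,  74,  76,  80,  81,86 ] 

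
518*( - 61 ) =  - 31598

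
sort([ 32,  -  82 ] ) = [  -  82, 32 ]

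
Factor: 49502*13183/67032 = 326292433/33516 = 2^( - 2)*3^( - 2)*7^( - 2) * 19^( - 1 )*53^1*467^1*13183^1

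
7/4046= 1/578 = 0.00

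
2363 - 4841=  - 2478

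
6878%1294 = 408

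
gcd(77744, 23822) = 86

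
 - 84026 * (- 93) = 7814418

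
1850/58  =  925/29 = 31.90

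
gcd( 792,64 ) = 8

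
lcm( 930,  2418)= 12090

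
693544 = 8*86693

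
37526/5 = 7505+1/5=7505.20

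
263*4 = 1052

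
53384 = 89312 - 35928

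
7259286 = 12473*582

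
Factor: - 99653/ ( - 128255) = 439/565 = 5^( - 1) * 113^( - 1)*439^1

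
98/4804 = 49/2402 = 0.02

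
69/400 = 69/400 = 0.17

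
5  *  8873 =44365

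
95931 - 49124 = 46807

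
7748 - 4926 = 2822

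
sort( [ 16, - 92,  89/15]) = [ - 92,89/15, 16]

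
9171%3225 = 2721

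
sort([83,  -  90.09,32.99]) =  [  -  90.09, 32.99,83]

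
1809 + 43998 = 45807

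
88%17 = 3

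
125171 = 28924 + 96247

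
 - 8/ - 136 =1/17 = 0.06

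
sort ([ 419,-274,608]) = [- 274, 419, 608]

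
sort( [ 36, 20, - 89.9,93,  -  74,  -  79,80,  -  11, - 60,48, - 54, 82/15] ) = [-89.9, - 79, - 74, - 60, - 54 , - 11,  82/15,20,36,48, 80, 93] 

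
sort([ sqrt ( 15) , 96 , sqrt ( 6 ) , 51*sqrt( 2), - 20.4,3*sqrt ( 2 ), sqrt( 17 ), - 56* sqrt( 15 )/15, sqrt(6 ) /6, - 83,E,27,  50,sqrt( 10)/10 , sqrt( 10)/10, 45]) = [ - 83, - 20.4,-56*sqrt( 15)/15, sqrt(10 )/10,sqrt ( 10 ) /10, sqrt(6)/6,sqrt(6), E, sqrt(15),sqrt (17), 3 * sqrt( 2), 27, 45,50 , 51*sqrt ( 2), 96] 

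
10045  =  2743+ 7302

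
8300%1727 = 1392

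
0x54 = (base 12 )70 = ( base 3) 10010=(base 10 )84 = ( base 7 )150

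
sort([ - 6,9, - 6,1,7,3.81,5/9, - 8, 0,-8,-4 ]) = [-8,- 8, -6, - 6, - 4,0,5/9,1,3.81, 7,9]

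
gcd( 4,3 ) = 1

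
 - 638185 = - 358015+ -280170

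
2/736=1/368 = 0.00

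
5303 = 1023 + 4280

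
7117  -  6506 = 611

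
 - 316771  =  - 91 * 3481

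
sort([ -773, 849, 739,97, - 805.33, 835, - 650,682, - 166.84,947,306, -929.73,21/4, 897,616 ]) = [ - 929.73,  -  805.33,-773, - 650,-166.84,21/4, 97,306,  616, 682, 739,835,849, 897,947]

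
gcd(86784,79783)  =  1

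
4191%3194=997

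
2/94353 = 2/94353  =  0.00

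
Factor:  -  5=-5^1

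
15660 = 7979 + 7681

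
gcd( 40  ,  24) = 8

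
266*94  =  25004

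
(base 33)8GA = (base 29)ASS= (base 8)22042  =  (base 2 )10010000100010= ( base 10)9250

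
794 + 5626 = 6420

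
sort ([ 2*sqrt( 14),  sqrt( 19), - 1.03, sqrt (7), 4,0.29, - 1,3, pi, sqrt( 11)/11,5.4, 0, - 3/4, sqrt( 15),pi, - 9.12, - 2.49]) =[ - 9.12, - 2.49,- 1.03, - 1, - 3/4,0,0.29, sqrt( 11) /11,sqrt (7),3, pi , pi, sqrt ( 15), 4,sqrt( 19), 5.4, 2*sqrt( 14 )]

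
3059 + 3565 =6624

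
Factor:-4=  - 2^2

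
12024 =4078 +7946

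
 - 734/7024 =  - 367/3512 = -  0.10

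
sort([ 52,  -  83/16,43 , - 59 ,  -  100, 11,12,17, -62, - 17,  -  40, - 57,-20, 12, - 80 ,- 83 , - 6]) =[ -100,  -  83, -80,-62,-59,- 57,  -  40,  -  20, - 17,  -  6, - 83/16,11 , 12, 12, 17, 43 , 52] 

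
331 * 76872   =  25444632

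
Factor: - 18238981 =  - 18238981^1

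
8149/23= 8149/23=354.30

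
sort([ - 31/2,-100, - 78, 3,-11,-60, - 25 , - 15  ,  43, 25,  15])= [ -100, - 78, - 60, - 25, - 31/2, - 15, - 11, 3,15, 25, 43] 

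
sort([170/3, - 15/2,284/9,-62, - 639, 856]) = [ - 639 , - 62, - 15/2, 284/9,  170/3,856 ]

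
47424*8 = 379392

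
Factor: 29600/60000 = 3^(-1)*5^( - 2 )*37^1 = 37/75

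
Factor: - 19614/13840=-2^( - 3)*3^1*5^(- 1)*7^1*173^( - 1 )*467^1 = - 9807/6920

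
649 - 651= - 2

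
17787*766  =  13624842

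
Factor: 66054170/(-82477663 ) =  - 2^1*5^1*7^1*13^1*29^1*73^(-1 )*2503^1*1129831^( - 1 ) 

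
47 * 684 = 32148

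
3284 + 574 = 3858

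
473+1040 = 1513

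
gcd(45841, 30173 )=1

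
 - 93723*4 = - 374892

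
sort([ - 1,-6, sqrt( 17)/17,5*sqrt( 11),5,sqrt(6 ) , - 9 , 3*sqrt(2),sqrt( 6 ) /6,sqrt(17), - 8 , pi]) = [-9, -8, - 6, -1,sqrt (17 ) /17,sqrt ( 6 ) /6,sqrt(6 ), pi,sqrt( 17),3*sqrt( 2 ),5, 5 * sqrt(11)]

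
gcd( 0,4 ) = 4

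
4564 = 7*652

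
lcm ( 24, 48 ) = 48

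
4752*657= 3122064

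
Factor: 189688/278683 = 2^3 * 43^ (- 1)*131^1*  181^1 * 6481^(- 1) 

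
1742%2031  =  1742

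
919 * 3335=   3064865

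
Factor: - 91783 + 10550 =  - 81233^1 = -81233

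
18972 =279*68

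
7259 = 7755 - 496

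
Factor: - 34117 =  - 109^1*313^1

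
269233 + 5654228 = 5923461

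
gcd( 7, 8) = 1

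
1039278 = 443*2346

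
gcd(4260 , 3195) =1065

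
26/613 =26/613 =0.04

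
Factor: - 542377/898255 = -5^(-1)*11^1* 49307^1 * 179651^ (- 1 )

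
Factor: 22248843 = 3^1 * 23^1*89^1 * 3623^1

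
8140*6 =48840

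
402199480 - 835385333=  - 433185853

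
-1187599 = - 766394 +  - 421205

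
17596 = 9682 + 7914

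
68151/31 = 2198 + 13/31 =2198.42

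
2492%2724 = 2492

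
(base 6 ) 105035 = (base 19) 15b6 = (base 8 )21257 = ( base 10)8879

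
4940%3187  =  1753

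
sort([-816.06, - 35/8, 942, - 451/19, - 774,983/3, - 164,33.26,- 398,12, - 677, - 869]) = [ - 869, - 816.06, - 774,-677, - 398, - 164, - 451/19,  -  35/8,12,  33.26, 983/3,942]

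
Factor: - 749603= - 41^1*47^1*389^1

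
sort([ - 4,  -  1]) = [-4, - 1]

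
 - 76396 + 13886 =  - 62510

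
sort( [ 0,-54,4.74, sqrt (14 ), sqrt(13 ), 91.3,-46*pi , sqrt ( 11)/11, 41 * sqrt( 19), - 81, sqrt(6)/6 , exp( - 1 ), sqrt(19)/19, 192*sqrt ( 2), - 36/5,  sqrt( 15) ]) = [- 46*pi,- 81,-54, - 36/5,0 , sqrt(19 )/19,sqrt( 11)/11,exp( - 1),sqrt(6)/6, sqrt( 13 ), sqrt(14 ),sqrt( 15), 4.74, 91.3, 41 * sqrt(19 ) , 192*sqrt(2) ]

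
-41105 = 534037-575142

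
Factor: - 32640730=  - 2^1*5^1 *3264073^1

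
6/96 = 1/16 =0.06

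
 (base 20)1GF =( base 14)3a7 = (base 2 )1011011111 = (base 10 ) 735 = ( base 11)609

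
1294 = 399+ 895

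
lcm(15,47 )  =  705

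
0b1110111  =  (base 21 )5e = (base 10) 119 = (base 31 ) 3Q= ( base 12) 9b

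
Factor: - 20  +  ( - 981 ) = - 7^1*11^1 *13^1 = - 1001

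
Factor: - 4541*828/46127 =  - 2^2*3^2*19^1*23^1*  193^(-1) = - 15732/193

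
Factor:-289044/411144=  - 2^(  -  1)*3^1* 7^1*31^1*463^( - 1) = - 651/926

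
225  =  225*1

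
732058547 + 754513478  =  1486572025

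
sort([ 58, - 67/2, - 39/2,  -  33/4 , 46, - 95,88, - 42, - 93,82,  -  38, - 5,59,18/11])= [-95,-93, - 42, - 38,-67/2,  -  39/2,-33/4,-5,18/11, 46,58,59,82,88]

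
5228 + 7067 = 12295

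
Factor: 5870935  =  5^1*7^2*31^1*773^1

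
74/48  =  37/24 = 1.54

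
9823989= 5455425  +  4368564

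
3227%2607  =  620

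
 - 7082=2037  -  9119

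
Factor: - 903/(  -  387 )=3^( -1)*7^1 = 7/3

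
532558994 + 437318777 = 969877771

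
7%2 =1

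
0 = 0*582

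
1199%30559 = 1199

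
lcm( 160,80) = 160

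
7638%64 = 22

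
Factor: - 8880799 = -8880799^1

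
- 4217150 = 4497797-8714947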